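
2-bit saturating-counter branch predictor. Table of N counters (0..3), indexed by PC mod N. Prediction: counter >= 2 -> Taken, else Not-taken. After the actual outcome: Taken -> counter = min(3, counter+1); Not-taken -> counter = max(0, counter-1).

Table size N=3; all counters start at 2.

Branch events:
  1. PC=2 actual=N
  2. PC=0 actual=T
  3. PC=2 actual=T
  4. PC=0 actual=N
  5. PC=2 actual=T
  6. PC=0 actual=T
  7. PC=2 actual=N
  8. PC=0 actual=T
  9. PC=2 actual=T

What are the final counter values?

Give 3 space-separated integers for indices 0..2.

Ev 1: PC=2 idx=2 pred=T actual=N -> ctr[2]=1
Ev 2: PC=0 idx=0 pred=T actual=T -> ctr[0]=3
Ev 3: PC=2 idx=2 pred=N actual=T -> ctr[2]=2
Ev 4: PC=0 idx=0 pred=T actual=N -> ctr[0]=2
Ev 5: PC=2 idx=2 pred=T actual=T -> ctr[2]=3
Ev 6: PC=0 idx=0 pred=T actual=T -> ctr[0]=3
Ev 7: PC=2 idx=2 pred=T actual=N -> ctr[2]=2
Ev 8: PC=0 idx=0 pred=T actual=T -> ctr[0]=3
Ev 9: PC=2 idx=2 pred=T actual=T -> ctr[2]=3

Answer: 3 2 3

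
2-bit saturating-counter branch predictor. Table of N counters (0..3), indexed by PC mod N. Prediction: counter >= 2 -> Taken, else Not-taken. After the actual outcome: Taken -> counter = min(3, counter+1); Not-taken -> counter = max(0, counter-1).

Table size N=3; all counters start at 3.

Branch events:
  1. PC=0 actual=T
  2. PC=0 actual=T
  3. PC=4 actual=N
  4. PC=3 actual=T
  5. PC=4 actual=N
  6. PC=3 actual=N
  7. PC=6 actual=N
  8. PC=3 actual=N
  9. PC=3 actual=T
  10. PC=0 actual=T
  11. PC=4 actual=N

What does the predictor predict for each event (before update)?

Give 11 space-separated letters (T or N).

Answer: T T T T T T T N N N N

Derivation:
Ev 1: PC=0 idx=0 pred=T actual=T -> ctr[0]=3
Ev 2: PC=0 idx=0 pred=T actual=T -> ctr[0]=3
Ev 3: PC=4 idx=1 pred=T actual=N -> ctr[1]=2
Ev 4: PC=3 idx=0 pred=T actual=T -> ctr[0]=3
Ev 5: PC=4 idx=1 pred=T actual=N -> ctr[1]=1
Ev 6: PC=3 idx=0 pred=T actual=N -> ctr[0]=2
Ev 7: PC=6 idx=0 pred=T actual=N -> ctr[0]=1
Ev 8: PC=3 idx=0 pred=N actual=N -> ctr[0]=0
Ev 9: PC=3 idx=0 pred=N actual=T -> ctr[0]=1
Ev 10: PC=0 idx=0 pred=N actual=T -> ctr[0]=2
Ev 11: PC=4 idx=1 pred=N actual=N -> ctr[1]=0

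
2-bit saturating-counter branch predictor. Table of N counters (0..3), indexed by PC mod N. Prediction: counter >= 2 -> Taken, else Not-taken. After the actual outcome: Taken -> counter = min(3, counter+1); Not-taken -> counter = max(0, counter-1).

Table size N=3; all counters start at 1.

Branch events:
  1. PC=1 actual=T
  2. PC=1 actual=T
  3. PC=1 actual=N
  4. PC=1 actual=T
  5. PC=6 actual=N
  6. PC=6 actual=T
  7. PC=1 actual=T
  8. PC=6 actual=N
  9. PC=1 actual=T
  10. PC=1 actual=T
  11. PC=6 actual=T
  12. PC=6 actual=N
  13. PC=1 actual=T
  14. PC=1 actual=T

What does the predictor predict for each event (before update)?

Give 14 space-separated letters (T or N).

Answer: N T T T N N T N T T N N T T

Derivation:
Ev 1: PC=1 idx=1 pred=N actual=T -> ctr[1]=2
Ev 2: PC=1 idx=1 pred=T actual=T -> ctr[1]=3
Ev 3: PC=1 idx=1 pred=T actual=N -> ctr[1]=2
Ev 4: PC=1 idx=1 pred=T actual=T -> ctr[1]=3
Ev 5: PC=6 idx=0 pred=N actual=N -> ctr[0]=0
Ev 6: PC=6 idx=0 pred=N actual=T -> ctr[0]=1
Ev 7: PC=1 idx=1 pred=T actual=T -> ctr[1]=3
Ev 8: PC=6 idx=0 pred=N actual=N -> ctr[0]=0
Ev 9: PC=1 idx=1 pred=T actual=T -> ctr[1]=3
Ev 10: PC=1 idx=1 pred=T actual=T -> ctr[1]=3
Ev 11: PC=6 idx=0 pred=N actual=T -> ctr[0]=1
Ev 12: PC=6 idx=0 pred=N actual=N -> ctr[0]=0
Ev 13: PC=1 idx=1 pred=T actual=T -> ctr[1]=3
Ev 14: PC=1 idx=1 pred=T actual=T -> ctr[1]=3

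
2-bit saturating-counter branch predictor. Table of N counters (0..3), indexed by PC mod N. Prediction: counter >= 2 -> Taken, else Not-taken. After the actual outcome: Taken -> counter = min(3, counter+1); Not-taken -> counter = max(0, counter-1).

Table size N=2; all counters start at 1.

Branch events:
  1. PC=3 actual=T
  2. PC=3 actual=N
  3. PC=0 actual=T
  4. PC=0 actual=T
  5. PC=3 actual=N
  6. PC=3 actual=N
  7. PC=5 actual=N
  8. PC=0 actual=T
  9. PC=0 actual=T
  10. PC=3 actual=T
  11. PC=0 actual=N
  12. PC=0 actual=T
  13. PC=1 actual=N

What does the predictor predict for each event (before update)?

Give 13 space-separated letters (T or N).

Answer: N T N T N N N T T N T T N

Derivation:
Ev 1: PC=3 idx=1 pred=N actual=T -> ctr[1]=2
Ev 2: PC=3 idx=1 pred=T actual=N -> ctr[1]=1
Ev 3: PC=0 idx=0 pred=N actual=T -> ctr[0]=2
Ev 4: PC=0 idx=0 pred=T actual=T -> ctr[0]=3
Ev 5: PC=3 idx=1 pred=N actual=N -> ctr[1]=0
Ev 6: PC=3 idx=1 pred=N actual=N -> ctr[1]=0
Ev 7: PC=5 idx=1 pred=N actual=N -> ctr[1]=0
Ev 8: PC=0 idx=0 pred=T actual=T -> ctr[0]=3
Ev 9: PC=0 idx=0 pred=T actual=T -> ctr[0]=3
Ev 10: PC=3 idx=1 pred=N actual=T -> ctr[1]=1
Ev 11: PC=0 idx=0 pred=T actual=N -> ctr[0]=2
Ev 12: PC=0 idx=0 pred=T actual=T -> ctr[0]=3
Ev 13: PC=1 idx=1 pred=N actual=N -> ctr[1]=0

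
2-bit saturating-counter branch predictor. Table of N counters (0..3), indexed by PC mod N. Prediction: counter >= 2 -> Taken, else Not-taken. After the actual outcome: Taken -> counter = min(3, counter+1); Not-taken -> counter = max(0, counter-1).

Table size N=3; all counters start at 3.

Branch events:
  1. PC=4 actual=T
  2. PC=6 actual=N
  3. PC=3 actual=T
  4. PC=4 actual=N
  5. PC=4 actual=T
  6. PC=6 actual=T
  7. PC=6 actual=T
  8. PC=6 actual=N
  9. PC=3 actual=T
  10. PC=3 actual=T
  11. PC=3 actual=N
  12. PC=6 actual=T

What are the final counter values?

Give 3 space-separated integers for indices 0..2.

Ev 1: PC=4 idx=1 pred=T actual=T -> ctr[1]=3
Ev 2: PC=6 idx=0 pred=T actual=N -> ctr[0]=2
Ev 3: PC=3 idx=0 pred=T actual=T -> ctr[0]=3
Ev 4: PC=4 idx=1 pred=T actual=N -> ctr[1]=2
Ev 5: PC=4 idx=1 pred=T actual=T -> ctr[1]=3
Ev 6: PC=6 idx=0 pred=T actual=T -> ctr[0]=3
Ev 7: PC=6 idx=0 pred=T actual=T -> ctr[0]=3
Ev 8: PC=6 idx=0 pred=T actual=N -> ctr[0]=2
Ev 9: PC=3 idx=0 pred=T actual=T -> ctr[0]=3
Ev 10: PC=3 idx=0 pred=T actual=T -> ctr[0]=3
Ev 11: PC=3 idx=0 pred=T actual=N -> ctr[0]=2
Ev 12: PC=6 idx=0 pred=T actual=T -> ctr[0]=3

Answer: 3 3 3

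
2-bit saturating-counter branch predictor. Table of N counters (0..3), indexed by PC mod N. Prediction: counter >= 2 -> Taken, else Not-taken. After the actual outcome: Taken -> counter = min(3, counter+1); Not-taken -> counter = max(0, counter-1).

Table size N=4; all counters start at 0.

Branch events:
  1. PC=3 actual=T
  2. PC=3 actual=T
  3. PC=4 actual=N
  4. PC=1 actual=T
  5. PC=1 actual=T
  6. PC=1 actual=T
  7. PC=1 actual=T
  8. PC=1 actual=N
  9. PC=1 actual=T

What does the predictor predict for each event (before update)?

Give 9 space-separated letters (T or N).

Answer: N N N N N T T T T

Derivation:
Ev 1: PC=3 idx=3 pred=N actual=T -> ctr[3]=1
Ev 2: PC=3 idx=3 pred=N actual=T -> ctr[3]=2
Ev 3: PC=4 idx=0 pred=N actual=N -> ctr[0]=0
Ev 4: PC=1 idx=1 pred=N actual=T -> ctr[1]=1
Ev 5: PC=1 idx=1 pred=N actual=T -> ctr[1]=2
Ev 6: PC=1 idx=1 pred=T actual=T -> ctr[1]=3
Ev 7: PC=1 idx=1 pred=T actual=T -> ctr[1]=3
Ev 8: PC=1 idx=1 pred=T actual=N -> ctr[1]=2
Ev 9: PC=1 idx=1 pred=T actual=T -> ctr[1]=3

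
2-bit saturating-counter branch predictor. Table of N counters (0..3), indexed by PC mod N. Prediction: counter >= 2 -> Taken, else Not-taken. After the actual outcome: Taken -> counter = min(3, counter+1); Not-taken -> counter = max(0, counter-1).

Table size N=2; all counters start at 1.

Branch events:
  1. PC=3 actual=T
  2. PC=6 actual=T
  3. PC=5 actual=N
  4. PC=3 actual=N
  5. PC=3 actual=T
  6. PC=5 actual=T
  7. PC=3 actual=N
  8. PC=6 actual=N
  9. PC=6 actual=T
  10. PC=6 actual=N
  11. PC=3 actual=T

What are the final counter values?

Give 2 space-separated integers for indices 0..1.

Ev 1: PC=3 idx=1 pred=N actual=T -> ctr[1]=2
Ev 2: PC=6 idx=0 pred=N actual=T -> ctr[0]=2
Ev 3: PC=5 idx=1 pred=T actual=N -> ctr[1]=1
Ev 4: PC=3 idx=1 pred=N actual=N -> ctr[1]=0
Ev 5: PC=3 idx=1 pred=N actual=T -> ctr[1]=1
Ev 6: PC=5 idx=1 pred=N actual=T -> ctr[1]=2
Ev 7: PC=3 idx=1 pred=T actual=N -> ctr[1]=1
Ev 8: PC=6 idx=0 pred=T actual=N -> ctr[0]=1
Ev 9: PC=6 idx=0 pred=N actual=T -> ctr[0]=2
Ev 10: PC=6 idx=0 pred=T actual=N -> ctr[0]=1
Ev 11: PC=3 idx=1 pred=N actual=T -> ctr[1]=2

Answer: 1 2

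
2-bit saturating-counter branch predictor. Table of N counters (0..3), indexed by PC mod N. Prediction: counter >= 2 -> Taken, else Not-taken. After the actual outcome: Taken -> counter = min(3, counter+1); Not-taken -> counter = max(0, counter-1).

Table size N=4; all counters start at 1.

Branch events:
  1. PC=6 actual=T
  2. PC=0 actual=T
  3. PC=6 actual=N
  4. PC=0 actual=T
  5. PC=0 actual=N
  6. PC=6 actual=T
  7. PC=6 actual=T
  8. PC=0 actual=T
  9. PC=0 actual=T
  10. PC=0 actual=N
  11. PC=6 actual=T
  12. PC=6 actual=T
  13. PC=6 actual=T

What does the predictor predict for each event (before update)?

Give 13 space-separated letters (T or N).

Ev 1: PC=6 idx=2 pred=N actual=T -> ctr[2]=2
Ev 2: PC=0 idx=0 pred=N actual=T -> ctr[0]=2
Ev 3: PC=6 idx=2 pred=T actual=N -> ctr[2]=1
Ev 4: PC=0 idx=0 pred=T actual=T -> ctr[0]=3
Ev 5: PC=0 idx=0 pred=T actual=N -> ctr[0]=2
Ev 6: PC=6 idx=2 pred=N actual=T -> ctr[2]=2
Ev 7: PC=6 idx=2 pred=T actual=T -> ctr[2]=3
Ev 8: PC=0 idx=0 pred=T actual=T -> ctr[0]=3
Ev 9: PC=0 idx=0 pred=T actual=T -> ctr[0]=3
Ev 10: PC=0 idx=0 pred=T actual=N -> ctr[0]=2
Ev 11: PC=6 idx=2 pred=T actual=T -> ctr[2]=3
Ev 12: PC=6 idx=2 pred=T actual=T -> ctr[2]=3
Ev 13: PC=6 idx=2 pred=T actual=T -> ctr[2]=3

Answer: N N T T T N T T T T T T T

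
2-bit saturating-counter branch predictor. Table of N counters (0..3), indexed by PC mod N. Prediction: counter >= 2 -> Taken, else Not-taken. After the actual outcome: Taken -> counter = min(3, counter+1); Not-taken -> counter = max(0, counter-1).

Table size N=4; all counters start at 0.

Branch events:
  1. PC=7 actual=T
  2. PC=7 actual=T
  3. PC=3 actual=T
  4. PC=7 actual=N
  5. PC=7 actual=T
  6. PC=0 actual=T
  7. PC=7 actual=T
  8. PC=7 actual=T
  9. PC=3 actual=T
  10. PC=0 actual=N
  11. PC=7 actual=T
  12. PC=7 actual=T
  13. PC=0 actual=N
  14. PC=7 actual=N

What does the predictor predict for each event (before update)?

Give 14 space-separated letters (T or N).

Ev 1: PC=7 idx=3 pred=N actual=T -> ctr[3]=1
Ev 2: PC=7 idx=3 pred=N actual=T -> ctr[3]=2
Ev 3: PC=3 idx=3 pred=T actual=T -> ctr[3]=3
Ev 4: PC=7 idx=3 pred=T actual=N -> ctr[3]=2
Ev 5: PC=7 idx=3 pred=T actual=T -> ctr[3]=3
Ev 6: PC=0 idx=0 pred=N actual=T -> ctr[0]=1
Ev 7: PC=7 idx=3 pred=T actual=T -> ctr[3]=3
Ev 8: PC=7 idx=3 pred=T actual=T -> ctr[3]=3
Ev 9: PC=3 idx=3 pred=T actual=T -> ctr[3]=3
Ev 10: PC=0 idx=0 pred=N actual=N -> ctr[0]=0
Ev 11: PC=7 idx=3 pred=T actual=T -> ctr[3]=3
Ev 12: PC=7 idx=3 pred=T actual=T -> ctr[3]=3
Ev 13: PC=0 idx=0 pred=N actual=N -> ctr[0]=0
Ev 14: PC=7 idx=3 pred=T actual=N -> ctr[3]=2

Answer: N N T T T N T T T N T T N T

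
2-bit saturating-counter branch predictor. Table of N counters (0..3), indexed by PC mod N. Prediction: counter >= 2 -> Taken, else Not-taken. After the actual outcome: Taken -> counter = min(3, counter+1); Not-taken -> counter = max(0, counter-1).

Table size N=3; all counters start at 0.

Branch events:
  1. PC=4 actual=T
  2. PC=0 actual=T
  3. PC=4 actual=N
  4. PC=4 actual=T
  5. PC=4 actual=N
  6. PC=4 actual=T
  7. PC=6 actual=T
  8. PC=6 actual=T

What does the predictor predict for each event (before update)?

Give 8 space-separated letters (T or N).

Answer: N N N N N N N T

Derivation:
Ev 1: PC=4 idx=1 pred=N actual=T -> ctr[1]=1
Ev 2: PC=0 idx=0 pred=N actual=T -> ctr[0]=1
Ev 3: PC=4 idx=1 pred=N actual=N -> ctr[1]=0
Ev 4: PC=4 idx=1 pred=N actual=T -> ctr[1]=1
Ev 5: PC=4 idx=1 pred=N actual=N -> ctr[1]=0
Ev 6: PC=4 idx=1 pred=N actual=T -> ctr[1]=1
Ev 7: PC=6 idx=0 pred=N actual=T -> ctr[0]=2
Ev 8: PC=6 idx=0 pred=T actual=T -> ctr[0]=3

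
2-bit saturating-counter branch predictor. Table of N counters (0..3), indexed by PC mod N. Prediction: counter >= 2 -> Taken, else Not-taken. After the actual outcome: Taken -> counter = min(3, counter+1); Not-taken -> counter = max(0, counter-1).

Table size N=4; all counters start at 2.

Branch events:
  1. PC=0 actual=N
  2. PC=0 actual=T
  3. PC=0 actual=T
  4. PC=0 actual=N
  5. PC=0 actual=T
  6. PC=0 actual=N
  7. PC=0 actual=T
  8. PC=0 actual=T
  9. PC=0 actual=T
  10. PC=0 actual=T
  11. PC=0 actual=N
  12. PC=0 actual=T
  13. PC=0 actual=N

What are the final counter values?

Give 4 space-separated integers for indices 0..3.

Answer: 2 2 2 2

Derivation:
Ev 1: PC=0 idx=0 pred=T actual=N -> ctr[0]=1
Ev 2: PC=0 idx=0 pred=N actual=T -> ctr[0]=2
Ev 3: PC=0 idx=0 pred=T actual=T -> ctr[0]=3
Ev 4: PC=0 idx=0 pred=T actual=N -> ctr[0]=2
Ev 5: PC=0 idx=0 pred=T actual=T -> ctr[0]=3
Ev 6: PC=0 idx=0 pred=T actual=N -> ctr[0]=2
Ev 7: PC=0 idx=0 pred=T actual=T -> ctr[0]=3
Ev 8: PC=0 idx=0 pred=T actual=T -> ctr[0]=3
Ev 9: PC=0 idx=0 pred=T actual=T -> ctr[0]=3
Ev 10: PC=0 idx=0 pred=T actual=T -> ctr[0]=3
Ev 11: PC=0 idx=0 pred=T actual=N -> ctr[0]=2
Ev 12: PC=0 idx=0 pred=T actual=T -> ctr[0]=3
Ev 13: PC=0 idx=0 pred=T actual=N -> ctr[0]=2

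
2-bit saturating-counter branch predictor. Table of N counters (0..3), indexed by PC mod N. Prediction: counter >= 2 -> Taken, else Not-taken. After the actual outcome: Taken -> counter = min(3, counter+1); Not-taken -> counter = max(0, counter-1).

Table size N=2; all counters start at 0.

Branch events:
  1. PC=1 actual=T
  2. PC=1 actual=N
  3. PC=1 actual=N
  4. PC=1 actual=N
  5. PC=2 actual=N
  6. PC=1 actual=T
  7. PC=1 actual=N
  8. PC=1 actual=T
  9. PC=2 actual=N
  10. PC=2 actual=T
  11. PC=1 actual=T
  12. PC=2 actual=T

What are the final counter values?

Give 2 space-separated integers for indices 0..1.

Ev 1: PC=1 idx=1 pred=N actual=T -> ctr[1]=1
Ev 2: PC=1 idx=1 pred=N actual=N -> ctr[1]=0
Ev 3: PC=1 idx=1 pred=N actual=N -> ctr[1]=0
Ev 4: PC=1 idx=1 pred=N actual=N -> ctr[1]=0
Ev 5: PC=2 idx=0 pred=N actual=N -> ctr[0]=0
Ev 6: PC=1 idx=1 pred=N actual=T -> ctr[1]=1
Ev 7: PC=1 idx=1 pred=N actual=N -> ctr[1]=0
Ev 8: PC=1 idx=1 pred=N actual=T -> ctr[1]=1
Ev 9: PC=2 idx=0 pred=N actual=N -> ctr[0]=0
Ev 10: PC=2 idx=0 pred=N actual=T -> ctr[0]=1
Ev 11: PC=1 idx=1 pred=N actual=T -> ctr[1]=2
Ev 12: PC=2 idx=0 pred=N actual=T -> ctr[0]=2

Answer: 2 2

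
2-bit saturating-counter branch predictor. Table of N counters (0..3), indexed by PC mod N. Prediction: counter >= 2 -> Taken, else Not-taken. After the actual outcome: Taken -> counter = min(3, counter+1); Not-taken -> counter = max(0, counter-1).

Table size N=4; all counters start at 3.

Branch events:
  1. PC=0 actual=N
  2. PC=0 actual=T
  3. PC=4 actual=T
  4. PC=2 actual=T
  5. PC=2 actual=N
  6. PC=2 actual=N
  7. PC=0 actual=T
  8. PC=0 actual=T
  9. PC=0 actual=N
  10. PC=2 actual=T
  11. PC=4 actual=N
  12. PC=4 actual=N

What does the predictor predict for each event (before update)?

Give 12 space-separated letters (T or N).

Ev 1: PC=0 idx=0 pred=T actual=N -> ctr[0]=2
Ev 2: PC=0 idx=0 pred=T actual=T -> ctr[0]=3
Ev 3: PC=4 idx=0 pred=T actual=T -> ctr[0]=3
Ev 4: PC=2 idx=2 pred=T actual=T -> ctr[2]=3
Ev 5: PC=2 idx=2 pred=T actual=N -> ctr[2]=2
Ev 6: PC=2 idx=2 pred=T actual=N -> ctr[2]=1
Ev 7: PC=0 idx=0 pred=T actual=T -> ctr[0]=3
Ev 8: PC=0 idx=0 pred=T actual=T -> ctr[0]=3
Ev 9: PC=0 idx=0 pred=T actual=N -> ctr[0]=2
Ev 10: PC=2 idx=2 pred=N actual=T -> ctr[2]=2
Ev 11: PC=4 idx=0 pred=T actual=N -> ctr[0]=1
Ev 12: PC=4 idx=0 pred=N actual=N -> ctr[0]=0

Answer: T T T T T T T T T N T N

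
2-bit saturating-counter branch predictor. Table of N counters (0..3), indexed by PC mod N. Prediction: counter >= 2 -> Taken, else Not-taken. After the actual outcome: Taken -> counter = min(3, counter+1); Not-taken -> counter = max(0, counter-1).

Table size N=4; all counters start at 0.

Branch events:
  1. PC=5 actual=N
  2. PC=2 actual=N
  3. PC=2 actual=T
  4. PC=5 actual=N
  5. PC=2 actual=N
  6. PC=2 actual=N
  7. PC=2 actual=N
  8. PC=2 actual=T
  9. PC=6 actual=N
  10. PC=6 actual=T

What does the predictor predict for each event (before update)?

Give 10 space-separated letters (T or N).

Ev 1: PC=5 idx=1 pred=N actual=N -> ctr[1]=0
Ev 2: PC=2 idx=2 pred=N actual=N -> ctr[2]=0
Ev 3: PC=2 idx=2 pred=N actual=T -> ctr[2]=1
Ev 4: PC=5 idx=1 pred=N actual=N -> ctr[1]=0
Ev 5: PC=2 idx=2 pred=N actual=N -> ctr[2]=0
Ev 6: PC=2 idx=2 pred=N actual=N -> ctr[2]=0
Ev 7: PC=2 idx=2 pred=N actual=N -> ctr[2]=0
Ev 8: PC=2 idx=2 pred=N actual=T -> ctr[2]=1
Ev 9: PC=6 idx=2 pred=N actual=N -> ctr[2]=0
Ev 10: PC=6 idx=2 pred=N actual=T -> ctr[2]=1

Answer: N N N N N N N N N N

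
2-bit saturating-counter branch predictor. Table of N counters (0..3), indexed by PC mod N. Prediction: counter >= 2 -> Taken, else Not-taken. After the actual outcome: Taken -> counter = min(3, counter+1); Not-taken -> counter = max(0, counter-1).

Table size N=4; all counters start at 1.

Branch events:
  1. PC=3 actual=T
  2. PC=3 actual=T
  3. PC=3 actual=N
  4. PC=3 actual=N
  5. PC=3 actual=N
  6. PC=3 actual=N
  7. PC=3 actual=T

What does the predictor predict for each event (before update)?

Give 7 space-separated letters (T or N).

Ev 1: PC=3 idx=3 pred=N actual=T -> ctr[3]=2
Ev 2: PC=3 idx=3 pred=T actual=T -> ctr[3]=3
Ev 3: PC=3 idx=3 pred=T actual=N -> ctr[3]=2
Ev 4: PC=3 idx=3 pred=T actual=N -> ctr[3]=1
Ev 5: PC=3 idx=3 pred=N actual=N -> ctr[3]=0
Ev 6: PC=3 idx=3 pred=N actual=N -> ctr[3]=0
Ev 7: PC=3 idx=3 pred=N actual=T -> ctr[3]=1

Answer: N T T T N N N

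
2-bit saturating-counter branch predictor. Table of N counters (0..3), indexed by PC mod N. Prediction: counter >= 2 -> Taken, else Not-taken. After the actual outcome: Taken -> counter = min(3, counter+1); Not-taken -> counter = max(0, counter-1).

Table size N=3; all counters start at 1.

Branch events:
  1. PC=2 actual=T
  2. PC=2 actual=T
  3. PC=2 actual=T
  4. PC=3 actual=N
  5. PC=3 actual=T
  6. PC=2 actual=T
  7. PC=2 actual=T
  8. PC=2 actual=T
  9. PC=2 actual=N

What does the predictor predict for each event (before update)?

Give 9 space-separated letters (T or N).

Answer: N T T N N T T T T

Derivation:
Ev 1: PC=2 idx=2 pred=N actual=T -> ctr[2]=2
Ev 2: PC=2 idx=2 pred=T actual=T -> ctr[2]=3
Ev 3: PC=2 idx=2 pred=T actual=T -> ctr[2]=3
Ev 4: PC=3 idx=0 pred=N actual=N -> ctr[0]=0
Ev 5: PC=3 idx=0 pred=N actual=T -> ctr[0]=1
Ev 6: PC=2 idx=2 pred=T actual=T -> ctr[2]=3
Ev 7: PC=2 idx=2 pred=T actual=T -> ctr[2]=3
Ev 8: PC=2 idx=2 pred=T actual=T -> ctr[2]=3
Ev 9: PC=2 idx=2 pred=T actual=N -> ctr[2]=2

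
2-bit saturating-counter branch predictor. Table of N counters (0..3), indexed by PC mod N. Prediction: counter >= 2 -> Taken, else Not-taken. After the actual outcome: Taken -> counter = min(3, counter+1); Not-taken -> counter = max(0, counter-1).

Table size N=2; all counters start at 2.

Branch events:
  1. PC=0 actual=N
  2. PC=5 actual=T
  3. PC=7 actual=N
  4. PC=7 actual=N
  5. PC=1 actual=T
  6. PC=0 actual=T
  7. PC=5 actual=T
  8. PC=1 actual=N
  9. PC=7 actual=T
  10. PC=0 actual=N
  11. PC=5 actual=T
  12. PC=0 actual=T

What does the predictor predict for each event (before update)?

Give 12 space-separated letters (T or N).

Ev 1: PC=0 idx=0 pred=T actual=N -> ctr[0]=1
Ev 2: PC=5 idx=1 pred=T actual=T -> ctr[1]=3
Ev 3: PC=7 idx=1 pred=T actual=N -> ctr[1]=2
Ev 4: PC=7 idx=1 pred=T actual=N -> ctr[1]=1
Ev 5: PC=1 idx=1 pred=N actual=T -> ctr[1]=2
Ev 6: PC=0 idx=0 pred=N actual=T -> ctr[0]=2
Ev 7: PC=5 idx=1 pred=T actual=T -> ctr[1]=3
Ev 8: PC=1 idx=1 pred=T actual=N -> ctr[1]=2
Ev 9: PC=7 idx=1 pred=T actual=T -> ctr[1]=3
Ev 10: PC=0 idx=0 pred=T actual=N -> ctr[0]=1
Ev 11: PC=5 idx=1 pred=T actual=T -> ctr[1]=3
Ev 12: PC=0 idx=0 pred=N actual=T -> ctr[0]=2

Answer: T T T T N N T T T T T N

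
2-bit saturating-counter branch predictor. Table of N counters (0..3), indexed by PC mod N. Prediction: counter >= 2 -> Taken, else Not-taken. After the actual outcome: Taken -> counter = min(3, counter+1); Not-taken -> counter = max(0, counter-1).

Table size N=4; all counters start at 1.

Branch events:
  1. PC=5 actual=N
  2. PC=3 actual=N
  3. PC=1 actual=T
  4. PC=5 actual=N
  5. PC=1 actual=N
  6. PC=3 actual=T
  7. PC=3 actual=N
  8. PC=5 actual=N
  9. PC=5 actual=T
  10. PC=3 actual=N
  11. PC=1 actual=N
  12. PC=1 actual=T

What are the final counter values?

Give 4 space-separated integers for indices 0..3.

Answer: 1 1 1 0

Derivation:
Ev 1: PC=5 idx=1 pred=N actual=N -> ctr[1]=0
Ev 2: PC=3 idx=3 pred=N actual=N -> ctr[3]=0
Ev 3: PC=1 idx=1 pred=N actual=T -> ctr[1]=1
Ev 4: PC=5 idx=1 pred=N actual=N -> ctr[1]=0
Ev 5: PC=1 idx=1 pred=N actual=N -> ctr[1]=0
Ev 6: PC=3 idx=3 pred=N actual=T -> ctr[3]=1
Ev 7: PC=3 idx=3 pred=N actual=N -> ctr[3]=0
Ev 8: PC=5 idx=1 pred=N actual=N -> ctr[1]=0
Ev 9: PC=5 idx=1 pred=N actual=T -> ctr[1]=1
Ev 10: PC=3 idx=3 pred=N actual=N -> ctr[3]=0
Ev 11: PC=1 idx=1 pred=N actual=N -> ctr[1]=0
Ev 12: PC=1 idx=1 pred=N actual=T -> ctr[1]=1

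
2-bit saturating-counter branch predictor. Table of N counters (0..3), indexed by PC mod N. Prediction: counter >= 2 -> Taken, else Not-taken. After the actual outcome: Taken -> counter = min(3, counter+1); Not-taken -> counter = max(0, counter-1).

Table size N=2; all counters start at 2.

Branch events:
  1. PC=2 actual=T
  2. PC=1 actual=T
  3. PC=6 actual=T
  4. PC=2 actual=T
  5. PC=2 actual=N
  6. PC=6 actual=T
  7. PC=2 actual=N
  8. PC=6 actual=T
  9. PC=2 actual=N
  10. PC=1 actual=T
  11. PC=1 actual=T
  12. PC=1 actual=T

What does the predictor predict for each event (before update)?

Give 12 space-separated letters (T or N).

Answer: T T T T T T T T T T T T

Derivation:
Ev 1: PC=2 idx=0 pred=T actual=T -> ctr[0]=3
Ev 2: PC=1 idx=1 pred=T actual=T -> ctr[1]=3
Ev 3: PC=6 idx=0 pred=T actual=T -> ctr[0]=3
Ev 4: PC=2 idx=0 pred=T actual=T -> ctr[0]=3
Ev 5: PC=2 idx=0 pred=T actual=N -> ctr[0]=2
Ev 6: PC=6 idx=0 pred=T actual=T -> ctr[0]=3
Ev 7: PC=2 idx=0 pred=T actual=N -> ctr[0]=2
Ev 8: PC=6 idx=0 pred=T actual=T -> ctr[0]=3
Ev 9: PC=2 idx=0 pred=T actual=N -> ctr[0]=2
Ev 10: PC=1 idx=1 pred=T actual=T -> ctr[1]=3
Ev 11: PC=1 idx=1 pred=T actual=T -> ctr[1]=3
Ev 12: PC=1 idx=1 pred=T actual=T -> ctr[1]=3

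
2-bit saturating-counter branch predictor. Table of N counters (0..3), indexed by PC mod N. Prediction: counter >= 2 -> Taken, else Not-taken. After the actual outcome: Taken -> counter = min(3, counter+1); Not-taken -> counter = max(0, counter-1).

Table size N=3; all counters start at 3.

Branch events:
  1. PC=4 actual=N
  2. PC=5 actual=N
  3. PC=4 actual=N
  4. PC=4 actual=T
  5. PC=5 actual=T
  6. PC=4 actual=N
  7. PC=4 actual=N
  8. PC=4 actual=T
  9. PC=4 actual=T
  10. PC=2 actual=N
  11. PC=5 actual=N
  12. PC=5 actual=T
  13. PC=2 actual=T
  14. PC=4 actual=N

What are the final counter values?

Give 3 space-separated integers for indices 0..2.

Ev 1: PC=4 idx=1 pred=T actual=N -> ctr[1]=2
Ev 2: PC=5 idx=2 pred=T actual=N -> ctr[2]=2
Ev 3: PC=4 idx=1 pred=T actual=N -> ctr[1]=1
Ev 4: PC=4 idx=1 pred=N actual=T -> ctr[1]=2
Ev 5: PC=5 idx=2 pred=T actual=T -> ctr[2]=3
Ev 6: PC=4 idx=1 pred=T actual=N -> ctr[1]=1
Ev 7: PC=4 idx=1 pred=N actual=N -> ctr[1]=0
Ev 8: PC=4 idx=1 pred=N actual=T -> ctr[1]=1
Ev 9: PC=4 idx=1 pred=N actual=T -> ctr[1]=2
Ev 10: PC=2 idx=2 pred=T actual=N -> ctr[2]=2
Ev 11: PC=5 idx=2 pred=T actual=N -> ctr[2]=1
Ev 12: PC=5 idx=2 pred=N actual=T -> ctr[2]=2
Ev 13: PC=2 idx=2 pred=T actual=T -> ctr[2]=3
Ev 14: PC=4 idx=1 pred=T actual=N -> ctr[1]=1

Answer: 3 1 3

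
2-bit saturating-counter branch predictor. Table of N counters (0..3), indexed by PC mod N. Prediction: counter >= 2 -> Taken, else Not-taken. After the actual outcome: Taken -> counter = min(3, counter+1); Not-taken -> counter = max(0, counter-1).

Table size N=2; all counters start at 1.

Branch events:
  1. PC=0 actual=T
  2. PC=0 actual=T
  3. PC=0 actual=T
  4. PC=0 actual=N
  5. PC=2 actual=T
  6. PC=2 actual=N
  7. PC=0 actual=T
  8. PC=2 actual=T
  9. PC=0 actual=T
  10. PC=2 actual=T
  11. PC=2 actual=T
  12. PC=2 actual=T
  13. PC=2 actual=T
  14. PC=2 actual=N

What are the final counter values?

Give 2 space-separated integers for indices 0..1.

Ev 1: PC=0 idx=0 pred=N actual=T -> ctr[0]=2
Ev 2: PC=0 idx=0 pred=T actual=T -> ctr[0]=3
Ev 3: PC=0 idx=0 pred=T actual=T -> ctr[0]=3
Ev 4: PC=0 idx=0 pred=T actual=N -> ctr[0]=2
Ev 5: PC=2 idx=0 pred=T actual=T -> ctr[0]=3
Ev 6: PC=2 idx=0 pred=T actual=N -> ctr[0]=2
Ev 7: PC=0 idx=0 pred=T actual=T -> ctr[0]=3
Ev 8: PC=2 idx=0 pred=T actual=T -> ctr[0]=3
Ev 9: PC=0 idx=0 pred=T actual=T -> ctr[0]=3
Ev 10: PC=2 idx=0 pred=T actual=T -> ctr[0]=3
Ev 11: PC=2 idx=0 pred=T actual=T -> ctr[0]=3
Ev 12: PC=2 idx=0 pred=T actual=T -> ctr[0]=3
Ev 13: PC=2 idx=0 pred=T actual=T -> ctr[0]=3
Ev 14: PC=2 idx=0 pred=T actual=N -> ctr[0]=2

Answer: 2 1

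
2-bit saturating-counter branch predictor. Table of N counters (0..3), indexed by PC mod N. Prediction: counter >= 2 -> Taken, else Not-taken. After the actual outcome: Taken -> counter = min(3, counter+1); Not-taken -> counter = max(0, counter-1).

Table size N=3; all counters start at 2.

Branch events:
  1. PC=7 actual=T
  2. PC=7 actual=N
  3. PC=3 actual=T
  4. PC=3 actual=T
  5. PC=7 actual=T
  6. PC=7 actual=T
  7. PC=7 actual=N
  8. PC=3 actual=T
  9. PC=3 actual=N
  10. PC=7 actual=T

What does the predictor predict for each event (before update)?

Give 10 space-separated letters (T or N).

Ev 1: PC=7 idx=1 pred=T actual=T -> ctr[1]=3
Ev 2: PC=7 idx=1 pred=T actual=N -> ctr[1]=2
Ev 3: PC=3 idx=0 pred=T actual=T -> ctr[0]=3
Ev 4: PC=3 idx=0 pred=T actual=T -> ctr[0]=3
Ev 5: PC=7 idx=1 pred=T actual=T -> ctr[1]=3
Ev 6: PC=7 idx=1 pred=T actual=T -> ctr[1]=3
Ev 7: PC=7 idx=1 pred=T actual=N -> ctr[1]=2
Ev 8: PC=3 idx=0 pred=T actual=T -> ctr[0]=3
Ev 9: PC=3 idx=0 pred=T actual=N -> ctr[0]=2
Ev 10: PC=7 idx=1 pred=T actual=T -> ctr[1]=3

Answer: T T T T T T T T T T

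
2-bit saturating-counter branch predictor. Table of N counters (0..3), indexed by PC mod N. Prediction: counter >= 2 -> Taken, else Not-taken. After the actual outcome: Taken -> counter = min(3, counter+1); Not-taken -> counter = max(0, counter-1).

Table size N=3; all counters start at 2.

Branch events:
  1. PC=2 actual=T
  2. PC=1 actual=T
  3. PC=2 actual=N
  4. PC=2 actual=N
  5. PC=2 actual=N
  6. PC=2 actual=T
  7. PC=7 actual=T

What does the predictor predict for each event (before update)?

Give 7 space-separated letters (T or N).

Ev 1: PC=2 idx=2 pred=T actual=T -> ctr[2]=3
Ev 2: PC=1 idx=1 pred=T actual=T -> ctr[1]=3
Ev 3: PC=2 idx=2 pred=T actual=N -> ctr[2]=2
Ev 4: PC=2 idx=2 pred=T actual=N -> ctr[2]=1
Ev 5: PC=2 idx=2 pred=N actual=N -> ctr[2]=0
Ev 6: PC=2 idx=2 pred=N actual=T -> ctr[2]=1
Ev 7: PC=7 idx=1 pred=T actual=T -> ctr[1]=3

Answer: T T T T N N T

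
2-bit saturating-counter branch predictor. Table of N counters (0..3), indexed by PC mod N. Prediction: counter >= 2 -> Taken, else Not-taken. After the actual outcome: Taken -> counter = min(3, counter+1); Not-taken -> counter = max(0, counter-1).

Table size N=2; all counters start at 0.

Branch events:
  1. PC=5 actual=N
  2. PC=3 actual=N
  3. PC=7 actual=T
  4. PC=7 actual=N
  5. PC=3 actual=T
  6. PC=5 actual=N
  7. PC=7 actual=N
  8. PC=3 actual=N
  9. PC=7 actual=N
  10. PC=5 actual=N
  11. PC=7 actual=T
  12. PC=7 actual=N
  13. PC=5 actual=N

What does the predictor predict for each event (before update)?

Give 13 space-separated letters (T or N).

Answer: N N N N N N N N N N N N N

Derivation:
Ev 1: PC=5 idx=1 pred=N actual=N -> ctr[1]=0
Ev 2: PC=3 idx=1 pred=N actual=N -> ctr[1]=0
Ev 3: PC=7 idx=1 pred=N actual=T -> ctr[1]=1
Ev 4: PC=7 idx=1 pred=N actual=N -> ctr[1]=0
Ev 5: PC=3 idx=1 pred=N actual=T -> ctr[1]=1
Ev 6: PC=5 idx=1 pred=N actual=N -> ctr[1]=0
Ev 7: PC=7 idx=1 pred=N actual=N -> ctr[1]=0
Ev 8: PC=3 idx=1 pred=N actual=N -> ctr[1]=0
Ev 9: PC=7 idx=1 pred=N actual=N -> ctr[1]=0
Ev 10: PC=5 idx=1 pred=N actual=N -> ctr[1]=0
Ev 11: PC=7 idx=1 pred=N actual=T -> ctr[1]=1
Ev 12: PC=7 idx=1 pred=N actual=N -> ctr[1]=0
Ev 13: PC=5 idx=1 pred=N actual=N -> ctr[1]=0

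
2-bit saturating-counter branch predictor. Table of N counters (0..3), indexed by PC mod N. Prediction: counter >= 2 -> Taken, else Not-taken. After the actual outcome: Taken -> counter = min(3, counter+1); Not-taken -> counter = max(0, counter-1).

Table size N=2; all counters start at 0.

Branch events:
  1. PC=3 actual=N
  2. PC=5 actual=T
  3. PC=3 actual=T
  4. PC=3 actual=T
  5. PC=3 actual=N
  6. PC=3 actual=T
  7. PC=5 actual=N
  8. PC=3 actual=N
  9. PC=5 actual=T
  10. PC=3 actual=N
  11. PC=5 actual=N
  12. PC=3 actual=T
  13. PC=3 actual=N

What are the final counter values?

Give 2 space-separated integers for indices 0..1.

Answer: 0 0

Derivation:
Ev 1: PC=3 idx=1 pred=N actual=N -> ctr[1]=0
Ev 2: PC=5 idx=1 pred=N actual=T -> ctr[1]=1
Ev 3: PC=3 idx=1 pred=N actual=T -> ctr[1]=2
Ev 4: PC=3 idx=1 pred=T actual=T -> ctr[1]=3
Ev 5: PC=3 idx=1 pred=T actual=N -> ctr[1]=2
Ev 6: PC=3 idx=1 pred=T actual=T -> ctr[1]=3
Ev 7: PC=5 idx=1 pred=T actual=N -> ctr[1]=2
Ev 8: PC=3 idx=1 pred=T actual=N -> ctr[1]=1
Ev 9: PC=5 idx=1 pred=N actual=T -> ctr[1]=2
Ev 10: PC=3 idx=1 pred=T actual=N -> ctr[1]=1
Ev 11: PC=5 idx=1 pred=N actual=N -> ctr[1]=0
Ev 12: PC=3 idx=1 pred=N actual=T -> ctr[1]=1
Ev 13: PC=3 idx=1 pred=N actual=N -> ctr[1]=0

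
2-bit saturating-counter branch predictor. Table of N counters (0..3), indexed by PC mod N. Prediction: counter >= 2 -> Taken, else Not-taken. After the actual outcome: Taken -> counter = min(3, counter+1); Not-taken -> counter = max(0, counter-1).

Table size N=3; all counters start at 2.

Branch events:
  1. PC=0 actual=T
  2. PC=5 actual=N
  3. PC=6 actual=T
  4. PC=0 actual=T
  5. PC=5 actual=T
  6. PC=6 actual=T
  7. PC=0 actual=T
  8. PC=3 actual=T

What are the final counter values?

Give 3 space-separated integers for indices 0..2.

Ev 1: PC=0 idx=0 pred=T actual=T -> ctr[0]=3
Ev 2: PC=5 idx=2 pred=T actual=N -> ctr[2]=1
Ev 3: PC=6 idx=0 pred=T actual=T -> ctr[0]=3
Ev 4: PC=0 idx=0 pred=T actual=T -> ctr[0]=3
Ev 5: PC=5 idx=2 pred=N actual=T -> ctr[2]=2
Ev 6: PC=6 idx=0 pred=T actual=T -> ctr[0]=3
Ev 7: PC=0 idx=0 pred=T actual=T -> ctr[0]=3
Ev 8: PC=3 idx=0 pred=T actual=T -> ctr[0]=3

Answer: 3 2 2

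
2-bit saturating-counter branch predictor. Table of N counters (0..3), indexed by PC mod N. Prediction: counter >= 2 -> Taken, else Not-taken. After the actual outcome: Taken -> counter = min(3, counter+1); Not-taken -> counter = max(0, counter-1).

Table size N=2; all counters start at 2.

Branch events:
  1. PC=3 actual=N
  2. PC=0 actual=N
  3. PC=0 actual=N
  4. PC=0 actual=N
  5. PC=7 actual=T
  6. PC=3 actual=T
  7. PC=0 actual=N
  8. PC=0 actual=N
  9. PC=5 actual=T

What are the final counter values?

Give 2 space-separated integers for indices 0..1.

Answer: 0 3

Derivation:
Ev 1: PC=3 idx=1 pred=T actual=N -> ctr[1]=1
Ev 2: PC=0 idx=0 pred=T actual=N -> ctr[0]=1
Ev 3: PC=0 idx=0 pred=N actual=N -> ctr[0]=0
Ev 4: PC=0 idx=0 pred=N actual=N -> ctr[0]=0
Ev 5: PC=7 idx=1 pred=N actual=T -> ctr[1]=2
Ev 6: PC=3 idx=1 pred=T actual=T -> ctr[1]=3
Ev 7: PC=0 idx=0 pred=N actual=N -> ctr[0]=0
Ev 8: PC=0 idx=0 pred=N actual=N -> ctr[0]=0
Ev 9: PC=5 idx=1 pred=T actual=T -> ctr[1]=3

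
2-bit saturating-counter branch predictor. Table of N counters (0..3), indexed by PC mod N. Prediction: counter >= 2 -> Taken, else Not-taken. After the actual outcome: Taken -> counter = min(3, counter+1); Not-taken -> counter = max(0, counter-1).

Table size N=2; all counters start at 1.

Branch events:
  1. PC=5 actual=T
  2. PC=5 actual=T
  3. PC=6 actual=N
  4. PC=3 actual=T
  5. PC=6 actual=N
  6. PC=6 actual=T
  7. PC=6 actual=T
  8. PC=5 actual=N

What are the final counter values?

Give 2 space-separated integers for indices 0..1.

Ev 1: PC=5 idx=1 pred=N actual=T -> ctr[1]=2
Ev 2: PC=5 idx=1 pred=T actual=T -> ctr[1]=3
Ev 3: PC=6 idx=0 pred=N actual=N -> ctr[0]=0
Ev 4: PC=3 idx=1 pred=T actual=T -> ctr[1]=3
Ev 5: PC=6 idx=0 pred=N actual=N -> ctr[0]=0
Ev 6: PC=6 idx=0 pred=N actual=T -> ctr[0]=1
Ev 7: PC=6 idx=0 pred=N actual=T -> ctr[0]=2
Ev 8: PC=5 idx=1 pred=T actual=N -> ctr[1]=2

Answer: 2 2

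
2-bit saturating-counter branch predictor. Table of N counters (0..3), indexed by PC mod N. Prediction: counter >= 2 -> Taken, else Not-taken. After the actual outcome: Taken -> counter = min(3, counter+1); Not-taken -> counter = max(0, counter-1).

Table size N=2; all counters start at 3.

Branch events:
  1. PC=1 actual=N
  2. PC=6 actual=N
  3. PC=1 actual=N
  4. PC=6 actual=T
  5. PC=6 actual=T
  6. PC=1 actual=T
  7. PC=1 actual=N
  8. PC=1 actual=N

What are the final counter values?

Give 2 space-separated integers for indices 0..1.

Ev 1: PC=1 idx=1 pred=T actual=N -> ctr[1]=2
Ev 2: PC=6 idx=0 pred=T actual=N -> ctr[0]=2
Ev 3: PC=1 idx=1 pred=T actual=N -> ctr[1]=1
Ev 4: PC=6 idx=0 pred=T actual=T -> ctr[0]=3
Ev 5: PC=6 idx=0 pred=T actual=T -> ctr[0]=3
Ev 6: PC=1 idx=1 pred=N actual=T -> ctr[1]=2
Ev 7: PC=1 idx=1 pred=T actual=N -> ctr[1]=1
Ev 8: PC=1 idx=1 pred=N actual=N -> ctr[1]=0

Answer: 3 0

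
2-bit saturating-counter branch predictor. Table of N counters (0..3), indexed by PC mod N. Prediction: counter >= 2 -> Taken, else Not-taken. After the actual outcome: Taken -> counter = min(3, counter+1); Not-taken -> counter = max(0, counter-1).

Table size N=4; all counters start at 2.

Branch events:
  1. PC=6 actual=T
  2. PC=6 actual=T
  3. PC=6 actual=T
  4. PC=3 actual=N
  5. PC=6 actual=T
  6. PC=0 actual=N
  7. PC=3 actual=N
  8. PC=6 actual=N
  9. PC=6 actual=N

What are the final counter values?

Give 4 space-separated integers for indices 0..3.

Answer: 1 2 1 0

Derivation:
Ev 1: PC=6 idx=2 pred=T actual=T -> ctr[2]=3
Ev 2: PC=6 idx=2 pred=T actual=T -> ctr[2]=3
Ev 3: PC=6 idx=2 pred=T actual=T -> ctr[2]=3
Ev 4: PC=3 idx=3 pred=T actual=N -> ctr[3]=1
Ev 5: PC=6 idx=2 pred=T actual=T -> ctr[2]=3
Ev 6: PC=0 idx=0 pred=T actual=N -> ctr[0]=1
Ev 7: PC=3 idx=3 pred=N actual=N -> ctr[3]=0
Ev 8: PC=6 idx=2 pred=T actual=N -> ctr[2]=2
Ev 9: PC=6 idx=2 pred=T actual=N -> ctr[2]=1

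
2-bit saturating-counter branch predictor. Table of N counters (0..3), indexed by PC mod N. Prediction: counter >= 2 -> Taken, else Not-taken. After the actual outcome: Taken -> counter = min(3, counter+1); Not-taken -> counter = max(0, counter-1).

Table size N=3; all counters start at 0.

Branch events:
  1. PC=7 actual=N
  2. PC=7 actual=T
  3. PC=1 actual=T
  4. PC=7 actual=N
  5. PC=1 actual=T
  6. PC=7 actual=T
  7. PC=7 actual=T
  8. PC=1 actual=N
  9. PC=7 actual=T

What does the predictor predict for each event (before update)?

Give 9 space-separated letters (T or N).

Answer: N N N T N T T T T

Derivation:
Ev 1: PC=7 idx=1 pred=N actual=N -> ctr[1]=0
Ev 2: PC=7 idx=1 pred=N actual=T -> ctr[1]=1
Ev 3: PC=1 idx=1 pred=N actual=T -> ctr[1]=2
Ev 4: PC=7 idx=1 pred=T actual=N -> ctr[1]=1
Ev 5: PC=1 idx=1 pred=N actual=T -> ctr[1]=2
Ev 6: PC=7 idx=1 pred=T actual=T -> ctr[1]=3
Ev 7: PC=7 idx=1 pred=T actual=T -> ctr[1]=3
Ev 8: PC=1 idx=1 pred=T actual=N -> ctr[1]=2
Ev 9: PC=7 idx=1 pred=T actual=T -> ctr[1]=3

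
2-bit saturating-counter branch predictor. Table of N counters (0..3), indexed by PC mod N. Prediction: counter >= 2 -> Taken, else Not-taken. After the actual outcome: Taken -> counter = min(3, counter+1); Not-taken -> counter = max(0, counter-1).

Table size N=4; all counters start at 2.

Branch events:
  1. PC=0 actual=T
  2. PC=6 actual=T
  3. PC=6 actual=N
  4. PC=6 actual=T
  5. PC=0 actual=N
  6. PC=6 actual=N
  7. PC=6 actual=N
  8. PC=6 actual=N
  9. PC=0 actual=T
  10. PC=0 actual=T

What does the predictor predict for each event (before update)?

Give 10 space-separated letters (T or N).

Answer: T T T T T T T N T T

Derivation:
Ev 1: PC=0 idx=0 pred=T actual=T -> ctr[0]=3
Ev 2: PC=6 idx=2 pred=T actual=T -> ctr[2]=3
Ev 3: PC=6 idx=2 pred=T actual=N -> ctr[2]=2
Ev 4: PC=6 idx=2 pred=T actual=T -> ctr[2]=3
Ev 5: PC=0 idx=0 pred=T actual=N -> ctr[0]=2
Ev 6: PC=6 idx=2 pred=T actual=N -> ctr[2]=2
Ev 7: PC=6 idx=2 pred=T actual=N -> ctr[2]=1
Ev 8: PC=6 idx=2 pred=N actual=N -> ctr[2]=0
Ev 9: PC=0 idx=0 pred=T actual=T -> ctr[0]=3
Ev 10: PC=0 idx=0 pred=T actual=T -> ctr[0]=3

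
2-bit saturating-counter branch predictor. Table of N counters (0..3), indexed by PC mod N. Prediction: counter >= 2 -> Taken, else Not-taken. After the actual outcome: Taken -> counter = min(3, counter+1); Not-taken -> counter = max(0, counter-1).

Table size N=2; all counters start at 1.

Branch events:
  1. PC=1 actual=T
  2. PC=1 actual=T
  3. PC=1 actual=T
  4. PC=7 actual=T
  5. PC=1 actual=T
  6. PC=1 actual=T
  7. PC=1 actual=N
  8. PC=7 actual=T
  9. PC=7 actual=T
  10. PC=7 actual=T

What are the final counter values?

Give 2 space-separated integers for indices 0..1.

Answer: 1 3

Derivation:
Ev 1: PC=1 idx=1 pred=N actual=T -> ctr[1]=2
Ev 2: PC=1 idx=1 pred=T actual=T -> ctr[1]=3
Ev 3: PC=1 idx=1 pred=T actual=T -> ctr[1]=3
Ev 4: PC=7 idx=1 pred=T actual=T -> ctr[1]=3
Ev 5: PC=1 idx=1 pred=T actual=T -> ctr[1]=3
Ev 6: PC=1 idx=1 pred=T actual=T -> ctr[1]=3
Ev 7: PC=1 idx=1 pred=T actual=N -> ctr[1]=2
Ev 8: PC=7 idx=1 pred=T actual=T -> ctr[1]=3
Ev 9: PC=7 idx=1 pred=T actual=T -> ctr[1]=3
Ev 10: PC=7 idx=1 pred=T actual=T -> ctr[1]=3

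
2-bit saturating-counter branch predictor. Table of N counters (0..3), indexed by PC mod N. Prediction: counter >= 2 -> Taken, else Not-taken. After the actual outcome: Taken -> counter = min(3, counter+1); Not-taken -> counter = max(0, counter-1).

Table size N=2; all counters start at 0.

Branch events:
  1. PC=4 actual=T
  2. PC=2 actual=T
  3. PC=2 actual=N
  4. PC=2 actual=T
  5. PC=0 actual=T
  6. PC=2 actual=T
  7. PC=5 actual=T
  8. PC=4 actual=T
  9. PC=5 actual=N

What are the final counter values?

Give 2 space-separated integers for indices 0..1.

Answer: 3 0

Derivation:
Ev 1: PC=4 idx=0 pred=N actual=T -> ctr[0]=1
Ev 2: PC=2 idx=0 pred=N actual=T -> ctr[0]=2
Ev 3: PC=2 idx=0 pred=T actual=N -> ctr[0]=1
Ev 4: PC=2 idx=0 pred=N actual=T -> ctr[0]=2
Ev 5: PC=0 idx=0 pred=T actual=T -> ctr[0]=3
Ev 6: PC=2 idx=0 pred=T actual=T -> ctr[0]=3
Ev 7: PC=5 idx=1 pred=N actual=T -> ctr[1]=1
Ev 8: PC=4 idx=0 pred=T actual=T -> ctr[0]=3
Ev 9: PC=5 idx=1 pred=N actual=N -> ctr[1]=0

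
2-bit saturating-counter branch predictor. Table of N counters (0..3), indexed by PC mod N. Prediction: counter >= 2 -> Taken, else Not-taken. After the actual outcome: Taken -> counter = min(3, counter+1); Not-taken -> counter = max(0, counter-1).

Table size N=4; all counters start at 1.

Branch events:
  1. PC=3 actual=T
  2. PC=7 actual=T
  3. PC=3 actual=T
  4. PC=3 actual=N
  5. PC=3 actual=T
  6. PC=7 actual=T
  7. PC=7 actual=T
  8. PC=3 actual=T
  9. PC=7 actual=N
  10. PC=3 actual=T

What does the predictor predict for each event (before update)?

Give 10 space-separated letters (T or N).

Ev 1: PC=3 idx=3 pred=N actual=T -> ctr[3]=2
Ev 2: PC=7 idx=3 pred=T actual=T -> ctr[3]=3
Ev 3: PC=3 idx=3 pred=T actual=T -> ctr[3]=3
Ev 4: PC=3 idx=3 pred=T actual=N -> ctr[3]=2
Ev 5: PC=3 idx=3 pred=T actual=T -> ctr[3]=3
Ev 6: PC=7 idx=3 pred=T actual=T -> ctr[3]=3
Ev 7: PC=7 idx=3 pred=T actual=T -> ctr[3]=3
Ev 8: PC=3 idx=3 pred=T actual=T -> ctr[3]=3
Ev 9: PC=7 idx=3 pred=T actual=N -> ctr[3]=2
Ev 10: PC=3 idx=3 pred=T actual=T -> ctr[3]=3

Answer: N T T T T T T T T T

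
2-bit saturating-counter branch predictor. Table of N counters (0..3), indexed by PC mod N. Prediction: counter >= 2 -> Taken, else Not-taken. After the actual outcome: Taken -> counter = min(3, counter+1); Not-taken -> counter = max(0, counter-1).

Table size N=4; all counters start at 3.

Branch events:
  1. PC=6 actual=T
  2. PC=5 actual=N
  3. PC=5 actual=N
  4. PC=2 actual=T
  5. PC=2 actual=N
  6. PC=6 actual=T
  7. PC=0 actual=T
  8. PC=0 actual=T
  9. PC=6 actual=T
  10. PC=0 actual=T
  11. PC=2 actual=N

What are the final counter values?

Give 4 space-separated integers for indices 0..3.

Ev 1: PC=6 idx=2 pred=T actual=T -> ctr[2]=3
Ev 2: PC=5 idx=1 pred=T actual=N -> ctr[1]=2
Ev 3: PC=5 idx=1 pred=T actual=N -> ctr[1]=1
Ev 4: PC=2 idx=2 pred=T actual=T -> ctr[2]=3
Ev 5: PC=2 idx=2 pred=T actual=N -> ctr[2]=2
Ev 6: PC=6 idx=2 pred=T actual=T -> ctr[2]=3
Ev 7: PC=0 idx=0 pred=T actual=T -> ctr[0]=3
Ev 8: PC=0 idx=0 pred=T actual=T -> ctr[0]=3
Ev 9: PC=6 idx=2 pred=T actual=T -> ctr[2]=3
Ev 10: PC=0 idx=0 pred=T actual=T -> ctr[0]=3
Ev 11: PC=2 idx=2 pred=T actual=N -> ctr[2]=2

Answer: 3 1 2 3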